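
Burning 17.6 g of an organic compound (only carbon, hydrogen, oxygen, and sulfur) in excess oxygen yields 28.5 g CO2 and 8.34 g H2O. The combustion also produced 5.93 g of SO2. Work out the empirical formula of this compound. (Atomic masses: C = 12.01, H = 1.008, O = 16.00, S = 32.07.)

mol C = 28.5 / 44.01 = 0.6476; mass C = 0.6476 × 12.01 = 7.777 g
mol H = 2 × (8.34 / 18.02) = 0.9256; mass H = 0.9256 × 1.008 = 0.9330 g
mol S = 5.93 / 64.07 = 0.09256; mass S = 2.968 g
mass O = 17.6 − (11.68) = 5.921 g → mol O = 0.3701
Ratios (÷ 0.09256): C 6.997, H 10.001, O 3.998, S 1.000
→ C7H10O4S

C7H10O4S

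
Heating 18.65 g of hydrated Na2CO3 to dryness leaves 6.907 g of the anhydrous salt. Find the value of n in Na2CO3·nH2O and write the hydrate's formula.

Na2CO3·10H2O

Mass of water lost = 18.65 − 6.907 = 11.74 g → 11.74 / 18.02 = 0.6517 mol H2O
Molar mass of Na2CO3 = 105.99 g/mol → mol Na2CO3 = 6.907 / 105.99 = 0.06517
n = 0.6517 / 0.06517 = 10.00 ≈ 10 → Na2CO3·10H2O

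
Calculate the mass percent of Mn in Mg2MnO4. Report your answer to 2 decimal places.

Molar mass = 2(24.31) + 1(54.94) + 4(16.00) = 167.560 g/mol
Mass of Mn per mole = 1 × 54.94 = 54.940 g
% Mn = 54.940 / 167.560 × 100 = 32.79%

32.79%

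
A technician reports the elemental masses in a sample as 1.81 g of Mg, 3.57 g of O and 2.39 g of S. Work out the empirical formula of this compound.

MgO3S

Mg: 1.81 g ÷ 24.31 g/mol = 0.07445 mol
O: 3.57 g ÷ 16.00 g/mol = 0.2231 mol
S: 2.39 g ÷ 32.07 g/mol = 0.07452 mol
Ratios (÷ 0.07445): Mg 1.000, O 2.997, S 1.001
Ratio ≈ 1:3:1, so the empirical formula is MgO3S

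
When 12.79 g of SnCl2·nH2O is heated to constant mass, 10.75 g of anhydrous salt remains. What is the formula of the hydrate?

SnCl2·2H2O

Mass of water lost = 12.79 − 10.75 = 2.04 g → 2.04 / 18.02 = 0.1132 mol H2O
Molar mass of SnCl2 = 189.61 g/mol → mol SnCl2 = 10.75 / 189.61 = 0.0567
n = 0.1132 / 0.0567 = 2.00 ≈ 2 → SnCl2·2H2O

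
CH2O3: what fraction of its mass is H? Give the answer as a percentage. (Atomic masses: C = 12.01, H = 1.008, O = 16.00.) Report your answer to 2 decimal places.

Molar mass = 1(12.01) + 2(1.008) + 3(16.00) = 62.026 g/mol
Mass of H per mole = 2 × 1.008 = 2.016 g
% H = 2.016 / 62.026 × 100 = 3.25%

3.25%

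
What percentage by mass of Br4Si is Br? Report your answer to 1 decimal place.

91.9%

Molar mass = 4(79.90) + 1(28.09) = 347.690 g/mol
Mass of Br per mole = 4 × 79.90 = 319.600 g
% Br = 319.600 / 347.690 × 100 = 91.9%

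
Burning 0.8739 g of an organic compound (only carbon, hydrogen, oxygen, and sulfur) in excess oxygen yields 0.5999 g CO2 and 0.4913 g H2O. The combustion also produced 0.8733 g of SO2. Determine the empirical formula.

mol C = 0.5999 / 44.01 = 0.01363; mass C = 0.01363 × 12.01 = 0.1637 g
mol H = 2 × (0.4913 / 18.02) = 0.05453; mass H = 0.05453 × 1.008 = 0.05496 g
mol S = 0.8733 / 64.07 = 0.01363; mass S = 0.4371 g
mass O = 0.8739 − (0.6558) = 0.2181 g → mol O = 0.01363
Smallest is S at 0.01363 mol; normalising gives C 1.000, H 4.000, O 1.000, S 1.000
→ CH4OS

CH4OS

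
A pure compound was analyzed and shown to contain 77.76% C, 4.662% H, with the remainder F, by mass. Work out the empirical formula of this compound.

Assume 100 g: 77.76 g C, 4.662 g H, 17.578 g F.
Moles — C: 77.76 / 12.01 = 6.475 mol; H: 4.662 / 1.008 = 4.625 mol; F: 17.578 / 19.00 = 0.9252 mol
Ratios (÷ 0.9252): C 6.998, H 4.999, F 1.000
Ratio ≈ 7:5:1, so the empirical formula is C7H5F

C7H5F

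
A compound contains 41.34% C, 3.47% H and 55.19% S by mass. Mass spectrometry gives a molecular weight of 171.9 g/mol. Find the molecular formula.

Assume 100 g: 41.34 g C, 3.47 g H, 55.19 g S.
Moles — C: 41.34 / 12.01 = 3.442 mol; H: 3.47 / 1.008 = 3.442 mol; S: 55.19 / 32.07 = 1.721 mol
Ratios (÷ 1.721): C 2.000, H 2.000, S 1.000
≈ 2:2:1 → C2H2S
Empirical-formula mass = 58.11 g/mol
n = 171.9 / 58.11 = 2.96 ≈ 3
Molecular formula = (C2H2S)×3 = C6H6S3

C6H6S3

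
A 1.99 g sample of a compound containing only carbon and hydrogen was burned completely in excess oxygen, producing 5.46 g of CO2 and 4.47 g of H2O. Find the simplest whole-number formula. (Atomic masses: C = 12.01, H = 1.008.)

mol C = 5.46 / 44.01 = 0.1241; mass C = 0.1241 × 12.01 = 1.490 g
mol H = 2 × (4.47 / 18.02) = 0.4961; mass H = 0.4961 × 1.008 = 0.5001 g
Divide by the smallest (0.1241 mol C): C 1.000, H 3.999
Ratio ≈ 1:4, so the empirical formula is CH4

CH4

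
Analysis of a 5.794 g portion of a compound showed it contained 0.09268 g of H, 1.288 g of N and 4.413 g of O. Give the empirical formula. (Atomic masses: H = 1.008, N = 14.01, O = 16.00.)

n(H) = 0.09268/1.008 = 0.09194, n(N) = 1.288/14.01 = 0.09193, n(O) = 4.413/16.00 = 0.2758
Ratios (÷ 0.09193): H 1.000, N 1.000, O 3.000
→ HNO3

HNO3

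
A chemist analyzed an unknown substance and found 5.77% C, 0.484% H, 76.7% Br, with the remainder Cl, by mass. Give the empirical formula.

CHBr2Cl

Assume 100 g: 5.77 g C, 0.484 g H, 76.7 g Br, 17.05 g Cl.
Moles — C: 5.77 / 12.01 = 0.4804 mol; H: 0.484 / 1.008 = 0.4802 mol; Br: 76.7 / 79.90 = 0.9599 mol; Cl: 17.05 / 35.45 = 0.481 mol
Ratios (÷ 0.4802): C 1.001, H 1.000, Br 1.999, Cl 1.002
Ratio ≈ 1:1:2:1, so the empirical formula is CHBr2Cl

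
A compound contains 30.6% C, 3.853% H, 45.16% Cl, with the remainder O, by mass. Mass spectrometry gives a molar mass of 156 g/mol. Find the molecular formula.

Assume 100 g: 30.6 g C, 3.853 g H, 45.16 g Cl, 20.387 g O.
n(C) = 30.6/12.01 = 2.548, n(H) = 3.853/1.008 = 3.822, n(Cl) = 45.16/35.45 = 1.274, n(O) = 20.387/16.00 = 1.274
Smallest is Cl at 1.274 mol; normalising gives C 2.000, H 3.001, Cl 1.000, O 1.000
→ C2H3ClO
Empirical-formula mass = 78.49 g/mol
n = 156 / 78.49 = 1.99 ≈ 2
Molecular formula = (C2H3ClO)×2 = C4H6Cl2O2

C4H6Cl2O2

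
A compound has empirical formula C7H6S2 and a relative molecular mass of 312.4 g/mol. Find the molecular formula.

Empirical-formula mass = 154.26 g/mol
n = 312.4 / 154.26 = 2.03 ≈ 2
Molecular formula = (C7H6S2)2 = C14H12S4

C14H12S4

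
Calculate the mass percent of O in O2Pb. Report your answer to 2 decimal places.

13.38%

Molar mass = 2(16.00) + 1(207.2) = 239.200 g/mol
Mass of O per mole = 2 × 16.00 = 32.000 g
% O = 32.000 / 239.200 × 100 = 13.38%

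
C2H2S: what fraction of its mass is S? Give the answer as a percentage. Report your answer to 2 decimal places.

55.19%

Molar mass = 2(12.01) + 2(1.008) + 1(32.07) = 58.106 g/mol
Mass of S per mole = 1 × 32.07 = 32.070 g
% S = 32.070 / 58.106 × 100 = 55.19%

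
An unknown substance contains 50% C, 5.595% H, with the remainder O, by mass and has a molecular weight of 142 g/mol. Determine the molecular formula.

Assume 100 g: 50 g C, 5.595 g H, 44.405 g O.
n(C) = 50/12.01 = 4.163, n(H) = 5.595/1.008 = 5.551, n(O) = 44.405/16.00 = 2.775
Smallest is O at 2.775 mol; normalising gives C 1.500, H 2.000, O 1.000
Scaling by 2: C 3.00, H 4.00, O 2.00 → C3H4O2
Empirical-formula mass = 72.06 g/mol
n = 142 / 72.06 = 1.97 ≈ 2
Molecular formula = (C3H4O2)×2 = C6H8O4

C6H8O4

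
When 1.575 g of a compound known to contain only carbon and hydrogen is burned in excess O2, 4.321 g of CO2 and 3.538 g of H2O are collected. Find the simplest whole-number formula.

mol C = 4.321 / 44.01 = 0.09818; mass C = 0.09818 × 12.01 = 1.179 g
mol H = 2 × (3.538 / 18.02) = 0.3927; mass H = 0.3927 × 1.008 = 0.3958 g
Ratios (÷ 0.09818): C 1.000, H 3.999
≈ 1:4 → CH4

CH4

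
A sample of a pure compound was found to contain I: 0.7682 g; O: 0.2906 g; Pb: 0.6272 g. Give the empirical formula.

I2O6Pb

Moles — I: 0.7682 / 126.90 = 0.006054 mol; O: 0.2906 / 16.00 = 0.01816 mol; Pb: 0.6272 / 207.2 = 0.003027 mol
Smallest is Pb at 0.003027 mol; normalising gives I 2.000, O 6.000, Pb 1.000
Ratio ≈ 2:6:1, so the empirical formula is I2O6Pb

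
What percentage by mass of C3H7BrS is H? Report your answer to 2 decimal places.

Molar mass = 3(12.01) + 7(1.008) + 1(79.90) + 1(32.07) = 155.056 g/mol
Mass of H per mole = 7 × 1.008 = 7.056 g
% H = 7.056 / 155.056 × 100 = 4.55%

4.55%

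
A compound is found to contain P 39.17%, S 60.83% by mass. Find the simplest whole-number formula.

P2S3

Assume 100 g: 39.17 g P, 60.83 g S.
P: 39.17 g ÷ 30.97 g/mol = 1.265 mol
S: 60.83 g ÷ 32.07 g/mol = 1.897 mol
Ratios (÷ 1.265): P 1.000, S 1.500
×2: P 2.00, S 3.00 → P2S3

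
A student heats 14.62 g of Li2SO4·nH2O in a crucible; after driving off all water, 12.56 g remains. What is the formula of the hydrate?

Li2SO4·H2O

Mass of water lost = 14.62 − 12.56 = 2.06 g → 2.06 / 18.02 = 0.1143 mol H2O
Molar mass of Li2SO4 = 109.95 g/mol → mol Li2SO4 = 12.56 / 109.95 = 0.1142
n = 0.1143 / 0.1142 = 1.00 ≈ 1 → Li2SO4·H2O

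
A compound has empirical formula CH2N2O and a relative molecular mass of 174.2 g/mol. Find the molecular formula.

Empirical-formula mass = 58.05 g/mol
n = 174.2 / 58.05 = 3.00 ≈ 3
Molecular formula = (CH2N2O)3 = C3H6N6O3

C3H6N6O3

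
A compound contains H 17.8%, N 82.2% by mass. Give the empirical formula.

Assume 100 g: 17.8 g H, 82.2 g N.
n(H) = 17.8/1.008 = 17.66, n(N) = 82.2/14.01 = 5.867
Smallest is N at 5.867 mol; normalising gives H 3.010, N 1.000
Ratio ≈ 3:1, so the empirical formula is H3N

H3N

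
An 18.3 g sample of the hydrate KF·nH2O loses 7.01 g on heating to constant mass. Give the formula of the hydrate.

Mass of anhydrous KF = 18.3 − 7.01 = 11.29 g
mol H2O = 7.01 / 18.02 = 0.389
Molar mass of KF = 58.10 g/mol → mol KF = 11.29 / 58.10 = 0.1943
n = 0.389 / 0.1943 = 2.00 ≈ 2 → KF·2H2O

KF·2H2O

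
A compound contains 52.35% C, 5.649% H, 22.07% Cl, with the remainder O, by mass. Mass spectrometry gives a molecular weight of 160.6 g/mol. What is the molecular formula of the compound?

C7H9ClO2

Assume 100 g: 52.35 g C, 5.649 g H, 22.07 g Cl, 19.931 g O.
Moles — C: 52.35 / 12.01 = 4.359 mol; H: 5.649 / 1.008 = 5.604 mol; Cl: 22.07 / 35.45 = 0.6226 mol; O: 19.931 / 16.00 = 1.246 mol
Ratios (÷ 0.6226): C 7.001, H 9.002, Cl 1.000, O 2.001
≈ 7:9:1:2 → C7H9ClO2
Empirical-formula mass = 160.59 g/mol
n = 160.6 / 160.59 = 1.00 ≈ 1
Molecular formula = empirical formula = C7H9ClO2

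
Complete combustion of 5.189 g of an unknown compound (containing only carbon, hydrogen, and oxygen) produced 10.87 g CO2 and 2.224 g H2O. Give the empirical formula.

C2H2O

mol C = 10.87 / 44.01 = 0.2470; mass C = 0.2470 × 12.01 = 2.966 g
mol H = 2 × (2.224 / 18.02) = 0.2468; mass H = 0.2468 × 1.008 = 0.2488 g
mass O = 5.189 − (3.215) = 1.974 g → mol O = 0.1234
Smallest is O at 0.1234 mol; normalising gives C 2.002, H 2.001, O 1.000
→ C2H2O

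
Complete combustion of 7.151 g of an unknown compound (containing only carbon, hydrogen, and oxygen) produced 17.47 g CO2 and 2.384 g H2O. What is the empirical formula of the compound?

C3H2O

mol C = 17.47 / 44.01 = 0.3970; mass C = 0.3970 × 12.01 = 4.767 g
mol H = 2 × (2.384 / 18.02) = 0.2646; mass H = 0.2646 × 1.008 = 0.2667 g
mass O = 7.151 − (5.034) = 2.117 g → mol O = 0.1323
Divide by the smallest (0.1323 mol O): C 3.000, H 2.000, O 1.000
≈ 3:2:1 → C3H2O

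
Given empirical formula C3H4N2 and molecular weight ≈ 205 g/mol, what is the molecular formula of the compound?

C9H12N6

Empirical-formula mass = 68.08 g/mol
n = 205 / 68.08 = 3.01 ≈ 3
Molecular formula = (C3H4N2)3 = C9H12N6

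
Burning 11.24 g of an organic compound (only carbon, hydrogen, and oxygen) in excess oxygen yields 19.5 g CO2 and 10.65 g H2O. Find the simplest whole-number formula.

mol C = 19.5 / 44.01 = 0.4431; mass C = 0.4431 × 12.01 = 5.321 g
mol H = 2 × (10.65 / 18.02) = 1.182; mass H = 1.182 × 1.008 = 1.191 g
mass O = 11.24 − (6.513) = 4.727 g → mol O = 0.2954
Ratios (÷ 0.2954): C 1.500, H 4.001, O 1.000
×2: C 3.00, H 8.00, O 2.00 → C3H8O2

C3H8O2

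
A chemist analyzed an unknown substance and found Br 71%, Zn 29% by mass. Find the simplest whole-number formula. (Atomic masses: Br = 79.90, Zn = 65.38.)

Br2Zn

Assume 100 g: 71 g Br, 29 g Zn.
n(Br) = 71/79.90 = 0.8886, n(Zn) = 29/65.38 = 0.4436
Smallest is Zn at 0.4436 mol; normalising gives Br 2.003, Zn 1.000
Ratio ≈ 2:1, so the empirical formula is Br2Zn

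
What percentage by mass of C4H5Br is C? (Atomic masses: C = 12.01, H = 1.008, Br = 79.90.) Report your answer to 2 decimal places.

36.13%

Molar mass = 4(12.01) + 5(1.008) + 1(79.90) = 132.980 g/mol
Mass of C per mole = 4 × 12.01 = 48.040 g
% C = 48.040 / 132.980 × 100 = 36.13%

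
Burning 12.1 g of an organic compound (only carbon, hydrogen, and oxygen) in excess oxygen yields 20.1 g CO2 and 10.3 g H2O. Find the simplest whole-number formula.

mol C = 20.1 / 44.01 = 0.4567; mass C = 0.4567 × 12.01 = 5.485 g
mol H = 2 × (10.3 / 18.02) = 1.143; mass H = 1.143 × 1.008 = 1.152 g
mass O = 12.1 − (6.637) = 5.463 g → mol O = 0.3414
Divide by the smallest (0.3414 mol O): C 1.338, H 3.348, O 1.000
Multiply by 3: C 4.01, H 10.05, O 3.00 → C4H10O3

C4H10O3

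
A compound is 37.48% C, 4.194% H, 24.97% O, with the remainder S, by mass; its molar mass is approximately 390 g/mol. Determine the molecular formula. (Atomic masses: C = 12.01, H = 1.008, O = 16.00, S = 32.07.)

C12H16O6S4

Assume 100 g: 37.48 g C, 4.194 g H, 24.97 g O, 33.356 g S.
Moles — C: 37.48 / 12.01 = 3.121 mol; H: 4.194 / 1.008 = 4.161 mol; O: 24.97 / 16.00 = 1.561 mol; S: 33.356 / 32.07 = 1.04 mol
Smallest is S at 1.04 mol; normalising gives C 3.000, H 4.000, O 1.500, S 1.000
Multiply by 2: C 6.00, H 8.00, O 3.00, S 2.00 → C6H8O3S2
Empirical-formula mass = 192.26 g/mol
n = 390 / 192.26 = 2.03 ≈ 2
Molecular formula = (C6H8O3S2)×2 = C12H16O6S4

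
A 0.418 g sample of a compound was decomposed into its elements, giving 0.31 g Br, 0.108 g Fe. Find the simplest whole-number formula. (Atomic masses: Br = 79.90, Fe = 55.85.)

n(Br) = 0.31/79.90 = 0.00388, n(Fe) = 0.108/55.85 = 0.001934
Divide by the smallest (0.001934 mol Fe): Br 2.006, Fe 1.000
→ Br2Fe

Br2Fe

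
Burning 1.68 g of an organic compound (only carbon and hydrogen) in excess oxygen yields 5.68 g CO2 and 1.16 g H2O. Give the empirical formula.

CH

mol C = 5.68 / 44.01 = 0.1291; mass C = 0.1291 × 12.01 = 1.550 g
mol H = 2 × (1.16 / 18.02) = 0.1287; mass H = 0.1287 × 1.008 = 0.1298 g
Smallest is H at 0.1287 mol; normalising gives C 1.002, H 1.000
Ratio ≈ 1:1, so the empirical formula is CH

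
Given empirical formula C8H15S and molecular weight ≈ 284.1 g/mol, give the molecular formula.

C16H30S2

Empirical-formula mass = 143.27 g/mol
n = 284.1 / 143.27 = 1.98 ≈ 2
Molecular formula = (C8H15S)2 = C16H30S2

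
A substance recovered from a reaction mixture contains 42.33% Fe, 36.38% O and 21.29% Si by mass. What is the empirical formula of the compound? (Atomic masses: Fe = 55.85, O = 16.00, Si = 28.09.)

FeO3Si

Assume 100 g: 42.33 g Fe, 36.38 g O, 21.29 g Si.
n(Fe) = 42.33/55.85 = 0.7579, n(O) = 36.38/16.00 = 2.274, n(Si) = 21.29/28.09 = 0.7579
Ratios (÷ 0.7579): Fe 1.000, O 3.000, Si 1.000
≈ 1:3:1 → FeO3Si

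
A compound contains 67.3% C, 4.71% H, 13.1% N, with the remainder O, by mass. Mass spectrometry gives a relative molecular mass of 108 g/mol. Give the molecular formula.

C6H5NO

Assume 100 g: 67.3 g C, 4.71 g H, 13.1 g N, 14.89 g O.
C: 67.3 g ÷ 12.01 g/mol = 5.604 mol
H: 4.71 g ÷ 1.008 g/mol = 4.673 mol
N: 13.1 g ÷ 14.01 g/mol = 0.935 mol
O: 14.89 g ÷ 16.00 g/mol = 0.9306 mol
Smallest is O at 0.9306 mol; normalising gives C 6.021, H 5.021, N 1.005, O 1.000
→ C6H5NO
Empirical-formula mass = 107.11 g/mol
n = 108 / 107.11 = 1.01 ≈ 1
Molecular formula = empirical formula = C6H5NO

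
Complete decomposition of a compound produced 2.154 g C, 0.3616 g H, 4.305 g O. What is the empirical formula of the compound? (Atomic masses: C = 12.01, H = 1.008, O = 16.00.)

C2H4O3

n(C) = 2.154/12.01 = 0.1794, n(H) = 0.3616/1.008 = 0.3587, n(O) = 4.305/16.00 = 0.2691
Smallest is C at 0.1794 mol; normalising gives C 1.000, H 2.000, O 1.500
Scaling by 2: C 2.00, H 4.00, O 3.00 → C2H4O3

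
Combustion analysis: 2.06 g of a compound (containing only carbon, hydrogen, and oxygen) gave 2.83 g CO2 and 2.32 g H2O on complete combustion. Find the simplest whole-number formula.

CH4O

mol C = 2.83 / 44.01 = 0.06430; mass C = 0.06430 × 12.01 = 0.7723 g
mol H = 2 × (2.32 / 18.02) = 0.2575; mass H = 0.2575 × 1.008 = 0.2596 g
mass O = 2.06 − (1.032) = 1.028 g → mol O = 0.06426
Ratios (÷ 0.06426): C 1.001, H 4.007, O 1.000
Ratio ≈ 1:4:1, so the empirical formula is CH4O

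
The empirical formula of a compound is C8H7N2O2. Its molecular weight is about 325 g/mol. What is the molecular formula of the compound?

C16H14N4O4

Empirical-formula mass = 163.16 g/mol
n = 325 / 163.16 = 1.99 ≈ 2
Molecular formula = (C8H7N2O2)2 = C16H14N4O4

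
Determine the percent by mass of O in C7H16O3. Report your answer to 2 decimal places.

32.39%

Molar mass = 7(12.01) + 16(1.008) + 3(16.00) = 148.198 g/mol
Mass of O per mole = 3 × 16.00 = 48.000 g
% O = 48.000 / 148.198 × 100 = 32.39%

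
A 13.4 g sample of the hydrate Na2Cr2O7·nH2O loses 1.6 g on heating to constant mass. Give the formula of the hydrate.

Na2Cr2O7·2H2O

Mass of anhydrous Na2Cr2O7 = 13.4 − 1.6 = 11.8 g
mol H2O = 1.6 / 18.02 = 0.08879
Molar mass of Na2Cr2O7 = 261.98 g/mol → mol Na2Cr2O7 = 11.8 / 261.98 = 0.04504
n = 0.08879 / 0.04504 = 1.97 ≈ 2 → Na2Cr2O7·2H2O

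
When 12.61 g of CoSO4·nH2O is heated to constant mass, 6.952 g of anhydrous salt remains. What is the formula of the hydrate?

CoSO4·7H2O

Mass of water lost = 12.61 − 6.952 = 5.658 g → 5.658 / 18.02 = 0.314 mol H2O
Molar mass of CoSO4 = 155.00 g/mol → mol CoSO4 = 6.952 / 155.00 = 0.04485
n = 0.314 / 0.04485 = 7.00 ≈ 7 → CoSO4·7H2O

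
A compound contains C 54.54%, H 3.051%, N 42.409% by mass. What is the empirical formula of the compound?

C3H2N2

Assume 100 g: 54.54 g C, 3.051 g H, 42.409 g N.
C: 54.54 g ÷ 12.01 g/mol = 4.541 mol
H: 3.051 g ÷ 1.008 g/mol = 3.027 mol
N: 42.409 g ÷ 14.01 g/mol = 3.027 mol
Ratios (÷ 3.027): C 1.500, H 1.000, N 1.000
×2: C 3.00, H 2.00, N 2.00 → C3H2N2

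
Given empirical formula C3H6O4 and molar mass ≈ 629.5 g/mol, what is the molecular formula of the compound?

C18H36O24

Empirical-formula mass = 106.08 g/mol
n = 629.5 / 106.08 = 5.93 ≈ 6
Molecular formula = (C3H6O4)6 = C18H36O24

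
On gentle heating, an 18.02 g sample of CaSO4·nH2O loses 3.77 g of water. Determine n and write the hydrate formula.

CaSO4·2H2O

Mass of anhydrous CaSO4 = 18.02 − 3.77 = 14.25 g
mol H2O = 3.77 / 18.02 = 0.2092
Molar mass of CaSO4 = 136.15 g/mol → mol CaSO4 = 14.25 / 136.15 = 0.1047
n = 0.2092 / 0.1047 = 2.00 ≈ 2 → CaSO4·2H2O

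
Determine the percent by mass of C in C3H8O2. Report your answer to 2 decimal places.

47.35%

Molar mass = 3(12.01) + 8(1.008) + 2(16.00) = 76.094 g/mol
Mass of C per mole = 3 × 12.01 = 36.030 g
% C = 36.030 / 76.094 × 100 = 47.35%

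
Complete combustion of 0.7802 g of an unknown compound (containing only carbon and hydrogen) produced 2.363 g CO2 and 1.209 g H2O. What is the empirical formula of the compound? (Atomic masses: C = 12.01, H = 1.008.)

mol C = 2.363 / 44.01 = 0.05369; mass C = 0.05369 × 12.01 = 0.6448 g
mol H = 2 × (1.209 / 18.02) = 0.1342; mass H = 0.1342 × 1.008 = 0.1353 g
Divide by the smallest (0.05369 mol C): C 1.000, H 2.499
Scaling by 2: C 2.00, H 5.00 → C2H5

C2H5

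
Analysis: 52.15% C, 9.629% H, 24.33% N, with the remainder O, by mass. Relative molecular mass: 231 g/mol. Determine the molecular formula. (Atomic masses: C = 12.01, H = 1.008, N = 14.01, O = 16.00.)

C10H22N4O2

Assume 100 g: 52.15 g C, 9.629 g H, 24.33 g N, 13.891 g O.
C: 52.15 g ÷ 12.01 g/mol = 4.342 mol
H: 9.629 g ÷ 1.008 g/mol = 9.553 mol
N: 24.33 g ÷ 14.01 g/mol = 1.737 mol
O: 13.891 g ÷ 16.00 g/mol = 0.8682 mol
Ratios (÷ 0.8682): C 5.001, H 11.003, N 2.000, O 1.000
≈ 5:11:2:1 → C5H11N2O
Empirical-formula mass = 115.16 g/mol
n = 231 / 115.16 = 2.01 ≈ 2
Molecular formula = (C5H11N2O)×2 = C10H22N4O2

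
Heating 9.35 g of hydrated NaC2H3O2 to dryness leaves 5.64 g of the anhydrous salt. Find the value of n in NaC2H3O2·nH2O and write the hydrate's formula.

NaC2H3O2·3H2O

Mass of water lost = 9.35 − 5.64 = 3.71 g → 3.71 / 18.02 = 0.2059 mol H2O
Molar mass of NaC2H3O2 = 82.03 g/mol → mol NaC2H3O2 = 5.64 / 82.03 = 0.06875
n = 0.2059 / 0.06875 = 2.99 ≈ 3 → NaC2H3O2·3H2O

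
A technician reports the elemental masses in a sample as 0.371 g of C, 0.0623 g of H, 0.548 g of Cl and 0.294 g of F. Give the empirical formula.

C2H4ClF

Moles — C: 0.371 / 12.01 = 0.03089 mol; H: 0.0623 / 1.008 = 0.06181 mol; Cl: 0.548 / 35.45 = 0.01546 mol; F: 0.294 / 19.00 = 0.01547 mol
Ratios (÷ 0.01546): C 1.998, H 3.998, Cl 1.000, F 1.001
→ C2H4ClF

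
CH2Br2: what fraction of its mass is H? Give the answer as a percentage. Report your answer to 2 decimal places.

Molar mass = 1(12.01) + 2(1.008) + 2(79.90) = 173.826 g/mol
Mass of H per mole = 2 × 1.008 = 2.016 g
% H = 2.016 / 173.826 × 100 = 1.16%

1.16%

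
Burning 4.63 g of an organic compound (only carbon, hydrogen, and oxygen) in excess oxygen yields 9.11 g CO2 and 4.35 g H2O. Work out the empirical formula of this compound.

mol C = 9.11 / 44.01 = 0.2070; mass C = 0.2070 × 12.01 = 2.486 g
mol H = 2 × (4.35 / 18.02) = 0.4828; mass H = 0.4828 × 1.008 = 0.4867 g
mass O = 4.63 − (2.973) = 1.657 g → mol O = 0.1036
Divide by the smallest (0.1036 mol O): C 1.998, H 4.661, O 1.000
Scaling by 3: C 6.00, H 13.98, O 3.00 → C6H14O3

C6H14O3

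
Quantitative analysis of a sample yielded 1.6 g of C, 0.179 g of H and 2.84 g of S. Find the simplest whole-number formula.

C: 1.6 g ÷ 12.01 g/mol = 0.1332 mol
H: 0.179 g ÷ 1.008 g/mol = 0.1776 mol
S: 2.84 g ÷ 32.07 g/mol = 0.08856 mol
Smallest is S at 0.08856 mol; normalising gives C 1.504, H 2.005, S 1.000
Multiply by 2: C 3.01, H 4.01, S 2.00 → C3H4S2

C3H4S2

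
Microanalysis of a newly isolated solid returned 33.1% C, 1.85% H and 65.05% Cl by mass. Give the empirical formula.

C3H2Cl2

Assume 100 g: 33.1 g C, 1.85 g H, 65.05 g Cl.
C: 33.1 g ÷ 12.01 g/mol = 2.756 mol
H: 1.85 g ÷ 1.008 g/mol = 1.835 mol
Cl: 65.05 g ÷ 35.45 g/mol = 1.835 mol
Smallest is Cl at 1.835 mol; normalising gives C 1.502, H 1.000, Cl 1.000
Scaling by 2: C 3.00, H 2.00, Cl 2.00 → C3H2Cl2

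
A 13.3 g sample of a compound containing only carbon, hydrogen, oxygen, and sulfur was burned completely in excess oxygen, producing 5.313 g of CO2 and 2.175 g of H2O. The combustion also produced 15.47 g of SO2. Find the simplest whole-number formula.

CH2O2S2

mol C = 5.313 / 44.01 = 0.1207; mass C = 0.1207 × 12.01 = 1.450 g
mol H = 2 × (2.175 / 18.02) = 0.2414; mass H = 0.2414 × 1.008 = 0.2433 g
mol S = 15.47 / 64.07 = 0.2415; mass S = 7.743 g
mass O = 13.3 − (9.437) = 3.863 g → mol O = 0.2415
Divide by the smallest (0.1207 mol C): C 1.000, H 2.000, O 2.000, S 2.000
Ratio ≈ 1:2:2:2, so the empirical formula is CH2O2S2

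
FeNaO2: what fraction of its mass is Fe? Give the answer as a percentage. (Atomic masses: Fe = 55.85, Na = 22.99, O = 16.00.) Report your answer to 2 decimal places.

Molar mass = 1(55.85) + 1(22.99) + 2(16.00) = 110.840 g/mol
Mass of Fe per mole = 1 × 55.85 = 55.850 g
% Fe = 55.850 / 110.840 × 100 = 50.39%

50.39%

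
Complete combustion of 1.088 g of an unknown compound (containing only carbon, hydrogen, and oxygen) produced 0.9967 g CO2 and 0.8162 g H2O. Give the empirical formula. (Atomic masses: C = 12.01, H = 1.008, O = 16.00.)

mol C = 0.9967 / 44.01 = 0.02265; mass C = 0.02265 × 12.01 = 0.2720 g
mol H = 2 × (0.8162 / 18.02) = 0.09059; mass H = 0.09059 × 1.008 = 0.09131 g
mass O = 1.088 − (0.3633) = 0.7247 g → mol O = 0.04529
Divide by the smallest (0.02265 mol C): C 1.000, H 4.000, O 2.000
≈ 1:4:2 → CH4O2

CH4O2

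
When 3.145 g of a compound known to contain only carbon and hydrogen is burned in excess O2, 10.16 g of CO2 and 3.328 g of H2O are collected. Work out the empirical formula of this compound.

mol C = 10.16 / 44.01 = 0.2309; mass C = 0.2309 × 12.01 = 2.773 g
mol H = 2 × (3.328 / 18.02) = 0.3694; mass H = 0.3694 × 1.008 = 0.3723 g
Ratios (÷ 0.2309): C 1.000, H 1.600
Scaling by 5: C 5.00, H 8.00 → C5H8

C5H8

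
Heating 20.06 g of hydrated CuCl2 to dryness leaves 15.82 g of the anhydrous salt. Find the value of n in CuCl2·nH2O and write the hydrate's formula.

Mass of water lost = 20.06 − 15.82 = 4.24 g → 4.24 / 18.02 = 0.2353 mol H2O
Molar mass of CuCl2 = 134.45 g/mol → mol CuCl2 = 15.82 / 134.45 = 0.1177
n = 0.2353 / 0.1177 = 2.00 ≈ 2 → CuCl2·2H2O

CuCl2·2H2O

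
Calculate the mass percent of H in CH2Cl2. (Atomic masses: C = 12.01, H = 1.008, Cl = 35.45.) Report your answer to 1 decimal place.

2.4%

Molar mass = 1(12.01) + 2(1.008) + 2(35.45) = 84.926 g/mol
Mass of H per mole = 2 × 1.008 = 2.016 g
% H = 2.016 / 84.926 × 100 = 2.4%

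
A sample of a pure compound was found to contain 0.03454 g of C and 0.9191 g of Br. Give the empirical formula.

CBr4

C: 0.03454 g ÷ 12.01 g/mol = 0.002876 mol
Br: 0.9191 g ÷ 79.90 g/mol = 0.0115 mol
Smallest is C at 0.002876 mol; normalising gives C 1.000, Br 4.000
→ CBr4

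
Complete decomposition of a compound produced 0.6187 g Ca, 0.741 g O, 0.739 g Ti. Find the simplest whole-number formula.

Moles — Ca: 0.6187 / 40.08 = 0.01544 mol; O: 0.741 / 16.00 = 0.04631 mol; Ti: 0.739 / 47.87 = 0.01544 mol
Smallest is Ca at 0.01544 mol; normalising gives Ca 1.000, O 3.000, Ti 1.000
Ratio ≈ 1:3:1, so the empirical formula is CaO3Ti

CaO3Ti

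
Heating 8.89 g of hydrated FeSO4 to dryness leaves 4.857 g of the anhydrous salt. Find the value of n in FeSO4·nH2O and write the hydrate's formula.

Mass of water lost = 8.89 − 4.857 = 4.033 g → 4.033 / 18.02 = 0.2238 mol H2O
Molar mass of FeSO4 = 151.92 g/mol → mol FeSO4 = 4.857 / 151.92 = 0.03197
n = 0.2238 / 0.03197 = 7.00 ≈ 7 → FeSO4·7H2O

FeSO4·7H2O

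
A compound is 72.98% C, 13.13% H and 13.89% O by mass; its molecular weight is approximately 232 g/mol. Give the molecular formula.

Assume 100 g: 72.98 g C, 13.13 g H, 13.89 g O.
C: 72.98 g ÷ 12.01 g/mol = 6.077 mol
H: 13.13 g ÷ 1.008 g/mol = 13.03 mol
O: 13.89 g ÷ 16.00 g/mol = 0.8681 mol
Ratios (÷ 0.8681): C 7.000, H 15.005, O 1.000
Ratio ≈ 7:15:1, so the empirical formula is C7H15O
Empirical-formula mass = 115.19 g/mol
n = 232 / 115.19 = 2.01 ≈ 2
Molecular formula = (C7H15O)×2 = C14H30O2

C14H30O2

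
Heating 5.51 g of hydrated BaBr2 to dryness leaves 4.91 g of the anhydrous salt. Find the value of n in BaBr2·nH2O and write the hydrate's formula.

Mass of water lost = 5.51 − 4.91 = 0.6 g → 0.6 / 18.02 = 0.0333 mol H2O
Molar mass of BaBr2 = 297.13 g/mol → mol BaBr2 = 4.91 / 297.13 = 0.01652
n = 0.0333 / 0.01652 = 2.01 ≈ 2 → BaBr2·2H2O

BaBr2·2H2O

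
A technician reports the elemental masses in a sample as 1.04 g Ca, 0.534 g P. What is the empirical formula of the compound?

Moles — Ca: 1.04 / 40.08 = 0.02595 mol; P: 0.534 / 30.97 = 0.01724 mol
Ratios (÷ 0.01724): Ca 1.505, P 1.000
Multiply by 2: Ca 3.01, P 2.00 → Ca3P2

Ca3P2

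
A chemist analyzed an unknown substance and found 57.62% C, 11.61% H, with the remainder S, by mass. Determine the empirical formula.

C5H12S

Assume 100 g: 57.62 g C, 11.61 g H, 30.77 g S.
C: 57.62 g ÷ 12.01 g/mol = 4.798 mol
H: 11.61 g ÷ 1.008 g/mol = 11.52 mol
S: 30.77 g ÷ 32.07 g/mol = 0.9595 mol
Smallest is S at 0.9595 mol; normalising gives C 5.000, H 12.004, S 1.000
→ C5H12S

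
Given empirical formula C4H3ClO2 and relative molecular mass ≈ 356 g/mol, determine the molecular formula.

C12H9Cl3O6

Empirical-formula mass = 118.51 g/mol
n = 356 / 118.51 = 3.00 ≈ 3
Molecular formula = (C4H3ClO2)3 = C12H9Cl3O6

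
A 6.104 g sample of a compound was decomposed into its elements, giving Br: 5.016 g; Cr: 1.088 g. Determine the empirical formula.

Br: 5.016 g ÷ 79.90 g/mol = 0.06278 mol
Cr: 1.088 g ÷ 52.00 g/mol = 0.02092 mol
Smallest is Cr at 0.02092 mol; normalising gives Br 3.000, Cr 1.000
→ Br3Cr

Br3Cr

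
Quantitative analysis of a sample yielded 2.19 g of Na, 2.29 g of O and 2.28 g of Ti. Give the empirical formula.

Na2O3Ti

Na: 2.19 g ÷ 22.99 g/mol = 0.09526 mol
O: 2.29 g ÷ 16.00 g/mol = 0.1431 mol
Ti: 2.28 g ÷ 47.87 g/mol = 0.04763 mol
Divide by the smallest (0.04763 mol Ti): Na 2.000, O 3.005, Ti 1.000
Ratio ≈ 2:3:1, so the empirical formula is Na2O3Ti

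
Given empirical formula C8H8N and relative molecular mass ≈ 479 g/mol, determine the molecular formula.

Empirical-formula mass = 118.15 g/mol
n = 479 / 118.15 = 4.05 ≈ 4
Molecular formula = (C8H8N)4 = C32H32N4

C32H32N4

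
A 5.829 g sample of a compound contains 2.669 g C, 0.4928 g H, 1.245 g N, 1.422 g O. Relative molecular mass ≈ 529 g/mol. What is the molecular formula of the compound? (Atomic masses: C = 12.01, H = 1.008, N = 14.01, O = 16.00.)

C20H44N8O8

n(C) = 2.669/12.01 = 0.2222, n(H) = 0.4928/1.008 = 0.4889, n(N) = 1.245/14.01 = 0.08887, n(O) = 1.422/16.00 = 0.08887
Divide by the smallest (0.08887 mol N): C 2.501, H 5.501, N 1.000, O 1.000
Multiply by 2: C 5.00, H 11.00, N 2.00, O 2.00 → C5H11N2O2
Empirical-formula mass = 131.16 g/mol
n = 529 / 131.16 = 4.03 ≈ 4
Molecular formula = (C5H11N2O2)×4 = C20H44N8O8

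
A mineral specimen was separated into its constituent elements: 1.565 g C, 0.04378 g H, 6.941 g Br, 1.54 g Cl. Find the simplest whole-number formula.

Moles — C: 1.565 / 12.01 = 0.1303 mol; H: 0.04378 / 1.008 = 0.04343 mol; Br: 6.941 / 79.90 = 0.08687 mol; Cl: 1.54 / 35.45 = 0.04344 mol
Ratios (÷ 0.04343): C 3.000, H 1.000, Br 2.000, Cl 1.000
Ratio ≈ 3:1:2:1, so the empirical formula is C3HBr2Cl

C3HBr2Cl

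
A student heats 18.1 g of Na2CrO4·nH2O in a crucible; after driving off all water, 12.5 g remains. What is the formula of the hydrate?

Mass of water lost = 18.1 − 12.5 = 5.6 g → 5.6 / 18.02 = 0.3108 mol H2O
Molar mass of Na2CrO4 = 161.98 g/mol → mol Na2CrO4 = 12.5 / 161.98 = 0.07717
n = 0.3108 / 0.07717 = 4.03 ≈ 4 → Na2CrO4·4H2O

Na2CrO4·4H2O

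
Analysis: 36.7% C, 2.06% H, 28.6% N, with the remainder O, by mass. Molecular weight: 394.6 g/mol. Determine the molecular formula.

Assume 100 g: 36.7 g C, 2.06 g H, 28.6 g N, 32.64 g O.
n(C) = 36.7/12.01 = 3.056, n(H) = 2.06/1.008 = 2.044, n(N) = 28.6/14.01 = 2.041, n(O) = 32.64/16.00 = 2.04
Divide by the smallest (2.04 mol O): C 1.498, H 1.002, N 1.001, O 1.000
Scaling by 2: C 3.00, H 2.00, N 2.00, O 2.00 → C3H2N2O2
Empirical-formula mass = 98.07 g/mol
n = 394.6 / 98.07 = 4.02 ≈ 4
Molecular formula = (C3H2N2O2)×4 = C12H8N8O8

C12H8N8O8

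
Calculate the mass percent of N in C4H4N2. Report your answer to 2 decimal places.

34.98%

Molar mass = 4(12.01) + 4(1.008) + 2(14.01) = 80.092 g/mol
Mass of N per mole = 2 × 14.01 = 28.020 g
% N = 28.020 / 80.092 × 100 = 34.98%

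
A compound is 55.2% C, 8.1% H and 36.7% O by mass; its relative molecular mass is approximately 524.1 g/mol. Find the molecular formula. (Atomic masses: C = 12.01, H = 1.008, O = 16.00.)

C24H42O12

Assume 100 g: 55.2 g C, 8.1 g H, 36.7 g O.
n(C) = 55.2/12.01 = 4.596, n(H) = 8.1/1.008 = 8.036, n(O) = 36.7/16.00 = 2.294
Divide by the smallest (2.294 mol O): C 2.004, H 3.503, O 1.000
×2: C 4.01, H 7.01, O 2.00 → C4H7O2
Empirical-formula mass = 87.10 g/mol
n = 524.1 / 87.10 = 6.02 ≈ 6
Molecular formula = (C4H7O2)×6 = C24H42O12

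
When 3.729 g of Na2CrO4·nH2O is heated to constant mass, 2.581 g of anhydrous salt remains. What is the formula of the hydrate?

Na2CrO4·4H2O

Mass of water lost = 3.729 − 2.581 = 1.148 g → 1.148 / 18.02 = 0.06371 mol H2O
Molar mass of Na2CrO4 = 161.98 g/mol → mol Na2CrO4 = 2.581 / 161.98 = 0.01593
n = 0.06371 / 0.01593 = 4.00 ≈ 4 → Na2CrO4·4H2O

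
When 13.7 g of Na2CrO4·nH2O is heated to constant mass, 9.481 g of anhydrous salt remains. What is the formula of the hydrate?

Na2CrO4·4H2O

Mass of water lost = 13.7 − 9.481 = 4.219 g → 4.219 / 18.02 = 0.2341 mol H2O
Molar mass of Na2CrO4 = 161.98 g/mol → mol Na2CrO4 = 9.481 / 161.98 = 0.05853
n = 0.2341 / 0.05853 = 4.00 ≈ 4 → Na2CrO4·4H2O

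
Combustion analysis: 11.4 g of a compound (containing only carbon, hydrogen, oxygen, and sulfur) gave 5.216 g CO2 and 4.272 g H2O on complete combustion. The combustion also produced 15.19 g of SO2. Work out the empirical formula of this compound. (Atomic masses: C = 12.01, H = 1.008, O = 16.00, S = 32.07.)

CH4OS2

mol C = 5.216 / 44.01 = 0.1185; mass C = 0.1185 × 12.01 = 1.423 g
mol H = 2 × (4.272 / 18.02) = 0.4741; mass H = 0.4741 × 1.008 = 0.4779 g
mol S = 15.19 / 64.07 = 0.2371; mass S = 7.603 g
mass O = 11.4 − (9.505) = 1.895 g → mol O = 0.1185
Smallest is O at 0.1185 mol; normalising gives C 1.000, H 4.003, O 1.000, S 2.001
→ CH4OS2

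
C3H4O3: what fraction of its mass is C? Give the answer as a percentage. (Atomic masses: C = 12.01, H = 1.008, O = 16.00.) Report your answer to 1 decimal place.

40.9%

Molar mass = 3(12.01) + 4(1.008) + 3(16.00) = 88.062 g/mol
Mass of C per mole = 3 × 12.01 = 36.030 g
% C = 36.030 / 88.062 × 100 = 40.9%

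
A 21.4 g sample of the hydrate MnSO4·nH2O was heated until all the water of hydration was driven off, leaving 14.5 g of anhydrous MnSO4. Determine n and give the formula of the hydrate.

Mass of water lost = 21.4 − 14.5 = 6.9 g → 6.9 / 18.02 = 0.3829 mol H2O
Molar mass of MnSO4 = 151.01 g/mol → mol MnSO4 = 14.5 / 151.01 = 0.09602
n = 0.3829 / 0.09602 = 3.99 ≈ 4 → MnSO4·4H2O

MnSO4·4H2O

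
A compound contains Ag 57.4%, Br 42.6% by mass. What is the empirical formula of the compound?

Assume 100 g: 57.4 g Ag, 42.6 g Br.
n(Ag) = 57.4/107.87 = 0.5321, n(Br) = 42.6/79.90 = 0.5332
Smallest is Ag at 0.5321 mol; normalising gives Ag 1.000, Br 1.002
→ AgBr

AgBr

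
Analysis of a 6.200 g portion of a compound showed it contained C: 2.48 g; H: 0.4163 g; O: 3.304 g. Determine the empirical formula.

C: 2.48 g ÷ 12.01 g/mol = 0.2065 mol
H: 0.4163 g ÷ 1.008 g/mol = 0.413 mol
O: 3.304 g ÷ 16.00 g/mol = 0.2065 mol
Smallest is C at 0.2065 mol; normalising gives C 1.000, H 2.000, O 1.000
≈ 1:2:1 → CH2O

CH2O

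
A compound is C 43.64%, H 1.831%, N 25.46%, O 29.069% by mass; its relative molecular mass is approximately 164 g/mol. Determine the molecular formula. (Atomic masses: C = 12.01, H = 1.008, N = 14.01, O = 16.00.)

Assume 100 g: 43.64 g C, 1.831 g H, 25.46 g N, 29.069 g O.
Moles — C: 43.64 / 12.01 = 3.634 mol; H: 1.831 / 1.008 = 1.816 mol; N: 25.46 / 14.01 = 1.817 mol; O: 29.069 / 16.00 = 1.817 mol
Divide by the smallest (1.816 mol H): C 2.000, H 1.000, N 1.000, O 1.000
≈ 2:1:1:1 → C2HNO
Empirical-formula mass = 55.04 g/mol
n = 164 / 55.04 = 2.98 ≈ 3
Molecular formula = (C2HNO)×3 = C6H3N3O3

C6H3N3O3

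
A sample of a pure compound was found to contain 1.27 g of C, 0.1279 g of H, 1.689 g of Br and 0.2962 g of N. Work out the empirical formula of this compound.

C5H6BrN

n(C) = 1.27/12.01 = 0.1057, n(H) = 0.1279/1.008 = 0.1269, n(Br) = 1.689/79.90 = 0.02114, n(N) = 0.2962/14.01 = 0.02114
Ratios (÷ 0.02114): C 5.002, H 6.002, Br 1.000, N 1.000
≈ 5:6:1:1 → C5H6BrN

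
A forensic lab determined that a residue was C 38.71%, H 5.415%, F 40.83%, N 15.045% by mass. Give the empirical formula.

Assume 100 g: 38.71 g C, 5.415 g H, 40.83 g F, 15.045 g N.
Moles — C: 38.71 / 12.01 = 3.223 mol; H: 5.415 / 1.008 = 5.372 mol; F: 40.83 / 19.00 = 2.149 mol; N: 15.045 / 14.01 = 1.074 mol
Divide by the smallest (1.074 mol N): C 3.001, H 5.002, F 2.001, N 1.000
Ratio ≈ 3:5:2:1, so the empirical formula is C3H5F2N

C3H5F2N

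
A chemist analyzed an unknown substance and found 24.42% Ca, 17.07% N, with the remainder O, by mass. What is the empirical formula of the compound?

Assume 100 g: 24.42 g Ca, 17.07 g N, 58.51 g O.
n(Ca) = 24.42/40.08 = 0.6093, n(N) = 17.07/14.01 = 1.218, n(O) = 58.51/16.00 = 3.657
Smallest is Ca at 0.6093 mol; normalising gives Ca 1.000, N 2.000, O 6.002
≈ 1:2:6 → CaN2O6

CaN2O6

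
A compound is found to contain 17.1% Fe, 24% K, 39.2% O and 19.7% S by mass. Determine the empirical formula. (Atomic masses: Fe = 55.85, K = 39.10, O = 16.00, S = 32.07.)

Assume 100 g: 17.1 g Fe, 24 g K, 39.2 g O, 19.7 g S.
n(Fe) = 17.1/55.85 = 0.3062, n(K) = 24/39.10 = 0.6138, n(O) = 39.2/16.00 = 2.45, n(S) = 19.7/32.07 = 0.6143
Smallest is Fe at 0.3062 mol; normalising gives Fe 1.000, K 2.005, O 8.002, S 2.006
→ FeK2O8S2

FeK2O8S2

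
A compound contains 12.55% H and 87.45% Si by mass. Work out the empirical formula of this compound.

H4Si

Assume 100 g: 12.55 g H, 87.45 g Si.
Moles — H: 12.55 / 1.008 = 12.45 mol; Si: 87.45 / 28.09 = 3.113 mol
Smallest is Si at 3.113 mol; normalising gives H 3.999, Si 1.000
→ H4Si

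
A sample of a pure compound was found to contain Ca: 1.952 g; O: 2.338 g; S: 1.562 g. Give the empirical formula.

Moles — Ca: 1.952 / 40.08 = 0.0487 mol; O: 2.338 / 16.00 = 0.1461 mol; S: 1.562 / 32.07 = 0.04871 mol
Smallest is Ca at 0.0487 mol; normalising gives Ca 1.000, O 3.000, S 1.000
≈ 1:3:1 → CaO3S

CaO3S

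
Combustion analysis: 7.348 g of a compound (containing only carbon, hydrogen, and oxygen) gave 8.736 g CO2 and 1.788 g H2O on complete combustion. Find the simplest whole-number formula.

C2H2O3

mol C = 8.736 / 44.01 = 0.1985; mass C = 0.1985 × 12.01 = 2.384 g
mol H = 2 × (1.788 / 18.02) = 0.1984; mass H = 0.1984 × 1.008 = 0.2000 g
mass O = 7.348 − (2.584) = 4.764 g → mol O = 0.2977
Ratios (÷ 0.1984): C 1.000, H 1.000, O 1.500
Multiply by 2: C 2.00, H 2.00, O 3.00 → C2H2O3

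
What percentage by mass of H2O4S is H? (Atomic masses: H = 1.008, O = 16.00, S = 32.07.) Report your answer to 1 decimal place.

Molar mass = 2(1.008) + 4(16.00) + 1(32.07) = 98.086 g/mol
Mass of H per mole = 2 × 1.008 = 2.016 g
% H = 2.016 / 98.086 × 100 = 2.1%

2.1%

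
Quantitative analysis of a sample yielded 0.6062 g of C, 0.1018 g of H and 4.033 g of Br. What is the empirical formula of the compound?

n(C) = 0.6062/12.01 = 0.05047, n(H) = 0.1018/1.008 = 0.101, n(Br) = 4.033/79.90 = 0.05048
Divide by the smallest (0.05047 mol C): C 1.000, H 2.001, Br 1.000
Ratio ≈ 1:2:1, so the empirical formula is CH2Br

CH2Br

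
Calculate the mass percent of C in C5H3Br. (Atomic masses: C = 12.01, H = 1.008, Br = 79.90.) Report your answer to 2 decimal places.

Molar mass = 5(12.01) + 3(1.008) + 1(79.90) = 142.974 g/mol
Mass of C per mole = 5 × 12.01 = 60.050 g
% C = 60.050 / 142.974 × 100 = 42.00%

42.00%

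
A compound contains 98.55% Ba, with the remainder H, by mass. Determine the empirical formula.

BaH2

Assume 100 g: 98.55 g Ba, 1.45 g H.
n(Ba) = 98.55/137.33 = 0.7176, n(H) = 1.45/1.008 = 1.438
Ratios (÷ 0.7176): Ba 1.000, H 2.005
→ BaH2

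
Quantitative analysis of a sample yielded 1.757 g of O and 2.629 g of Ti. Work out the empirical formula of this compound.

O2Ti

O: 1.757 g ÷ 16.00 g/mol = 0.1098 mol
Ti: 2.629 g ÷ 47.87 g/mol = 0.05492 mol
Divide by the smallest (0.05492 mol Ti): O 2.000, Ti 1.000
≈ 2:1 → O2Ti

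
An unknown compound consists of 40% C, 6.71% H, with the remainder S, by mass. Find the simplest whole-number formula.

C2H4S

Assume 100 g: 40 g C, 6.71 g H, 53.29 g S.
Moles — C: 40 / 12.01 = 3.331 mol; H: 6.71 / 1.008 = 6.657 mol; S: 53.29 / 32.07 = 1.662 mol
Smallest is S at 1.662 mol; normalising gives C 2.004, H 4.006, S 1.000
≈ 2:4:1 → C2H4S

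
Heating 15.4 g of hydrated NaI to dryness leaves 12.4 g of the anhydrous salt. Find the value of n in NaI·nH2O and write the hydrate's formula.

Mass of water lost = 15.4 − 12.4 = 3 g → 3 / 18.02 = 0.1665 mol H2O
Molar mass of NaI = 149.89 g/mol → mol NaI = 12.4 / 149.89 = 0.08273
n = 0.1665 / 0.08273 = 2.01 ≈ 2 → NaI·2H2O

NaI·2H2O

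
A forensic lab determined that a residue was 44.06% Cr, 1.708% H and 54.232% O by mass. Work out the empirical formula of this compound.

Assume 100 g: 44.06 g Cr, 1.708 g H, 54.232 g O.
Cr: 44.06 g ÷ 52.00 g/mol = 0.8473 mol
H: 1.708 g ÷ 1.008 g/mol = 1.694 mol
O: 54.232 g ÷ 16.00 g/mol = 3.389 mol
Divide by the smallest (0.8473 mol Cr): Cr 1.000, H 2.000, O 4.000
Ratio ≈ 1:2:4, so the empirical formula is CrH2O4

CrH2O4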